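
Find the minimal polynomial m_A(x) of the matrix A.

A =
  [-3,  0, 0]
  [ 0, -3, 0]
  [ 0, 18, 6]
x^2 - 3*x - 18

The characteristic polynomial is χ_A(x) = (x - 6)*(x + 3)^2, so the eigenvalues are known. The minimal polynomial is
  m_A(x) = Π_λ (x − λ)^{k_λ}
where k_λ is the size of the *largest* Jordan block for λ (equivalently, the smallest k with (A − λI)^k v = 0 for every generalised eigenvector v of λ).

  λ = -3: largest Jordan block has size 1, contributing (x + 3)
  λ = 6: largest Jordan block has size 1, contributing (x − 6)

So m_A(x) = (x - 6)*(x + 3) = x^2 - 3*x - 18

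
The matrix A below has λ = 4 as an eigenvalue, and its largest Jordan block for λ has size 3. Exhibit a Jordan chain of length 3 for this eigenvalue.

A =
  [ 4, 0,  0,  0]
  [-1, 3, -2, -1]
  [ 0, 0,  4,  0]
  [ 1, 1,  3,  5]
A Jordan chain for λ = 4 of length 3:
v_1 = (0, -1, 0, 1)ᵀ
v_2 = (0, -2, 0, 3)ᵀ
v_3 = (0, 0, 1, 0)ᵀ

Let N = A − (4)·I. We want v_3 with N^3 v_3 = 0 but N^2 v_3 ≠ 0; then v_{j-1} := N · v_j for j = 3, …, 2.

Pick v_3 = (0, 0, 1, 0)ᵀ.
Then v_2 = N · v_3 = (0, -2, 0, 3)ᵀ.
Then v_1 = N · v_2 = (0, -1, 0, 1)ᵀ.

Sanity check: (A − (4)·I) v_1 = (0, 0, 0, 0)ᵀ = 0. ✓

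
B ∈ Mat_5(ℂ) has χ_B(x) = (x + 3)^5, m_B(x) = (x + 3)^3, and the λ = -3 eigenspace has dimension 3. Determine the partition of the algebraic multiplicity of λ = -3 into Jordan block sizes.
Block sizes for λ = -3: [3, 1, 1]

Step 1 — from the characteristic polynomial, algebraic multiplicity of λ = -3 is 5. From dim ker(B − (-3)·I) = 3, there are exactly 3 Jordan blocks for λ = -3.
Step 2 — from the minimal polynomial, the factor (x + 3)^3 tells us the largest block for λ = -3 has size 3.
Step 3 — with total size 5, 3 blocks, and largest block 3, the block sizes (in nonincreasing order) are [3, 1, 1].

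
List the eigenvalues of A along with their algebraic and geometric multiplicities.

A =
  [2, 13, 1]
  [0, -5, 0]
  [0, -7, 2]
λ = -5: alg = 1, geom = 1; λ = 2: alg = 2, geom = 1

Step 1 — factor the characteristic polynomial to read off the algebraic multiplicities:
  χ_A(x) = (x - 2)^2*(x + 5)

Step 2 — compute geometric multiplicities via the rank-nullity identity g(λ) = n − rank(A − λI):
  rank(A − (-5)·I) = 2, so dim ker(A − (-5)·I) = n − 2 = 1
  rank(A − (2)·I) = 2, so dim ker(A − (2)·I) = n − 2 = 1

Summary:
  λ = -5: algebraic multiplicity = 1, geometric multiplicity = 1
  λ = 2: algebraic multiplicity = 2, geometric multiplicity = 1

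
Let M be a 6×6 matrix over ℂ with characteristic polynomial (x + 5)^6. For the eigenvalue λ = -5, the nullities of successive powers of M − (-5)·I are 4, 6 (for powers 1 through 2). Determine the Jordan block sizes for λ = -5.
Block sizes for λ = -5: [2, 2, 1, 1]

From the dimensions of kernels of powers, the number of Jordan blocks of size at least j is d_j − d_{j−1} where d_j = dim ker(N^j) (with d_0 = 0). Computing the differences gives [4, 2].
The number of blocks of size exactly k is (#blocks of size ≥ k) − (#blocks of size ≥ k + 1), so the partition is: 2 block(s) of size 1, 2 block(s) of size 2.
In nonincreasing order the block sizes are [2, 2, 1, 1].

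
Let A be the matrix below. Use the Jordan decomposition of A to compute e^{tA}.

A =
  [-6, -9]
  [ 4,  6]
e^{tA} =
  [1 - 6*t, -9*t]
  [4*t, 6*t + 1]

Strategy: write A = P · J · P⁻¹ where J is a Jordan canonical form, so e^{tA} = P · e^{tJ} · P⁻¹, and e^{tJ} can be computed block-by-block.

A has Jordan form
J =
  [0, 1]
  [0, 0]
(up to reordering of blocks).

Per-block formulas:
  For a 2×2 Jordan block J_2(0): exp(t · J_2(0)) = e^(0t)·(I + t·N), where N is the 2×2 nilpotent shift.

After assembling e^{tJ} and conjugating by P, we get:

e^{tA} =
  [1 - 6*t, -9*t]
  [4*t, 6*t + 1]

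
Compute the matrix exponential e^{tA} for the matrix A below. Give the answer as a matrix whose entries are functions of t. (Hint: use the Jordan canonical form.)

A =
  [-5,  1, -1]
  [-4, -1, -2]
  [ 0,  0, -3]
e^{tA} =
  [-2*t*exp(-3*t) + exp(-3*t), t*exp(-3*t), -t*exp(-3*t)]
  [-4*t*exp(-3*t), 2*t*exp(-3*t) + exp(-3*t), -2*t*exp(-3*t)]
  [0, 0, exp(-3*t)]

Strategy: write A = P · J · P⁻¹ where J is a Jordan canonical form, so e^{tA} = P · e^{tJ} · P⁻¹, and e^{tJ} can be computed block-by-block.

A has Jordan form
J =
  [-3,  1,  0]
  [ 0, -3,  0]
  [ 0,  0, -3]
(up to reordering of blocks).

Per-block formulas:
  For a 2×2 Jordan block J_2(-3): exp(t · J_2(-3)) = e^(-3t)·(I + t·N), where N is the 2×2 nilpotent shift.
  For a 1×1 block at λ = -3: exp(t · [-3]) = [e^(-3t)].

After assembling e^{tJ} and conjugating by P, we get:

e^{tA} =
  [-2*t*exp(-3*t) + exp(-3*t), t*exp(-3*t), -t*exp(-3*t)]
  [-4*t*exp(-3*t), 2*t*exp(-3*t) + exp(-3*t), -2*t*exp(-3*t)]
  [0, 0, exp(-3*t)]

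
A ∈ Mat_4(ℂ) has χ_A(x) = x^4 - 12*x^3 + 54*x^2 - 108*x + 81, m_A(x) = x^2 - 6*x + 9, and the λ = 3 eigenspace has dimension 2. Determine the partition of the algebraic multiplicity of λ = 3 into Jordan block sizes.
Block sizes for λ = 3: [2, 2]

Step 1 — from the characteristic polynomial, algebraic multiplicity of λ = 3 is 4. From dim ker(A − (3)·I) = 2, there are exactly 2 Jordan blocks for λ = 3.
Step 2 — from the minimal polynomial, the factor (x − 3)^2 tells us the largest block for λ = 3 has size 2.
Step 3 — with total size 4, 2 blocks, and largest block 2, the block sizes (in nonincreasing order) are [2, 2].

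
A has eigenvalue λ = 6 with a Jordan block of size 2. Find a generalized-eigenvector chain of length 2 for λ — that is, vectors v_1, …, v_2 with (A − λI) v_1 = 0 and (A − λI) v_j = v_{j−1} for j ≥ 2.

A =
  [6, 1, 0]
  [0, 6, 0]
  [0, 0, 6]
A Jordan chain for λ = 6 of length 2:
v_1 = (1, 0, 0)ᵀ
v_2 = (0, 1, 0)ᵀ

Let N = A − (6)·I. We want v_2 with N^2 v_2 = 0 but N^1 v_2 ≠ 0; then v_{j-1} := N · v_j for j = 2, …, 2.

Pick v_2 = (0, 1, 0)ᵀ.
Then v_1 = N · v_2 = (1, 0, 0)ᵀ.

Sanity check: (A − (6)·I) v_1 = (0, 0, 0)ᵀ = 0. ✓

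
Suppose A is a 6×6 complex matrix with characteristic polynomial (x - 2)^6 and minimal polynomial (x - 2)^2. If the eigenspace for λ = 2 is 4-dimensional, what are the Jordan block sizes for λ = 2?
Block sizes for λ = 2: [2, 2, 1, 1]

Step 1 — from the characteristic polynomial, algebraic multiplicity of λ = 2 is 6. From dim ker(A − (2)·I) = 4, there are exactly 4 Jordan blocks for λ = 2.
Step 2 — from the minimal polynomial, the factor (x − 2)^2 tells us the largest block for λ = 2 has size 2.
Step 3 — with total size 6, 4 blocks, and largest block 2, the block sizes (in nonincreasing order) are [2, 2, 1, 1].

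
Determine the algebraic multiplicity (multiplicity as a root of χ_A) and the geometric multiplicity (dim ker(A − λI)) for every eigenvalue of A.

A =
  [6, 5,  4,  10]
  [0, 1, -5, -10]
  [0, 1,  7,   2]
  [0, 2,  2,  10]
λ = 6: alg = 4, geom = 2

Step 1 — factor the characteristic polynomial to read off the algebraic multiplicities:
  χ_A(x) = (x - 6)^4

Step 2 — compute geometric multiplicities via the rank-nullity identity g(λ) = n − rank(A − λI):
  rank(A − (6)·I) = 2, so dim ker(A − (6)·I) = n − 2 = 2

Summary:
  λ = 6: algebraic multiplicity = 4, geometric multiplicity = 2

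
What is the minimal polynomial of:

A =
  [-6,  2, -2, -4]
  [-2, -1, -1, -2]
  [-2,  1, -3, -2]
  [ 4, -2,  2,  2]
x^2 + 4*x + 4

The characteristic polynomial is χ_A(x) = (x + 2)^4, so the eigenvalues are known. The minimal polynomial is
  m_A(x) = Π_λ (x − λ)^{k_λ}
where k_λ is the size of the *largest* Jordan block for λ (equivalently, the smallest k with (A − λI)^k v = 0 for every generalised eigenvector v of λ).

  λ = -2: largest Jordan block has size 2, contributing (x + 2)^2

So m_A(x) = (x + 2)^2 = x^2 + 4*x + 4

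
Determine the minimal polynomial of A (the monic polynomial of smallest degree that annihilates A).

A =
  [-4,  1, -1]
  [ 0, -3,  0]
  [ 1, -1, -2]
x^2 + 6*x + 9

The characteristic polynomial is χ_A(x) = (x + 3)^3, so the eigenvalues are known. The minimal polynomial is
  m_A(x) = Π_λ (x − λ)^{k_λ}
where k_λ is the size of the *largest* Jordan block for λ (equivalently, the smallest k with (A − λI)^k v = 0 for every generalised eigenvector v of λ).

  λ = -3: largest Jordan block has size 2, contributing (x + 3)^2

So m_A(x) = (x + 3)^2 = x^2 + 6*x + 9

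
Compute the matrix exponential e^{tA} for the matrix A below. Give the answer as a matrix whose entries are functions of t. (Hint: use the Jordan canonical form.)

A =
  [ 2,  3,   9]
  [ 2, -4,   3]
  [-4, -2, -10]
e^{tA} =
  [3*t^2*exp(-4*t) + 6*t*exp(-4*t) + exp(-4*t), 3*t*exp(-4*t), 9*t^2*exp(-4*t)/2 + 9*t*exp(-4*t)]
  [2*t*exp(-4*t), exp(-4*t), 3*t*exp(-4*t)]
  [-2*t^2*exp(-4*t) - 4*t*exp(-4*t), -2*t*exp(-4*t), -3*t^2*exp(-4*t) - 6*t*exp(-4*t) + exp(-4*t)]

Strategy: write A = P · J · P⁻¹ where J is a Jordan canonical form, so e^{tA} = P · e^{tJ} · P⁻¹, and e^{tJ} can be computed block-by-block.

A has Jordan form
J =
  [-4,  1,  0]
  [ 0, -4,  1]
  [ 0,  0, -4]
(up to reordering of blocks).

Per-block formulas:
  For a 3×3 Jordan block J_3(-4): exp(t · J_3(-4)) = e^(-4t)·(I + t·N + (t^2/2)·N^2), where N is the 3×3 nilpotent shift.

After assembling e^{tJ} and conjugating by P, we get:

e^{tA} =
  [3*t^2*exp(-4*t) + 6*t*exp(-4*t) + exp(-4*t), 3*t*exp(-4*t), 9*t^2*exp(-4*t)/2 + 9*t*exp(-4*t)]
  [2*t*exp(-4*t), exp(-4*t), 3*t*exp(-4*t)]
  [-2*t^2*exp(-4*t) - 4*t*exp(-4*t), -2*t*exp(-4*t), -3*t^2*exp(-4*t) - 6*t*exp(-4*t) + exp(-4*t)]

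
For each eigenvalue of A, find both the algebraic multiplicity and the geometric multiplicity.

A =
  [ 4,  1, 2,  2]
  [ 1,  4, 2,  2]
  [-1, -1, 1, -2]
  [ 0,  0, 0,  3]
λ = 3: alg = 4, geom = 3

Step 1 — factor the characteristic polynomial to read off the algebraic multiplicities:
  χ_A(x) = (x - 3)^4

Step 2 — compute geometric multiplicities via the rank-nullity identity g(λ) = n − rank(A − λI):
  rank(A − (3)·I) = 1, so dim ker(A − (3)·I) = n − 1 = 3

Summary:
  λ = 3: algebraic multiplicity = 4, geometric multiplicity = 3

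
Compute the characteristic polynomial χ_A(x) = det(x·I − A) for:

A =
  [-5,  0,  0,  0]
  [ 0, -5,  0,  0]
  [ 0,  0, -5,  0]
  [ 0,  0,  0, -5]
x^4 + 20*x^3 + 150*x^2 + 500*x + 625

Expanding det(x·I − A) (e.g. by cofactor expansion or by noting that A is similar to its Jordan form J, which has the same characteristic polynomial as A) gives
  χ_A(x) = x^4 + 20*x^3 + 150*x^2 + 500*x + 625
which factors as (x + 5)^4. The eigenvalues (with algebraic multiplicities) are λ = -5 with multiplicity 4.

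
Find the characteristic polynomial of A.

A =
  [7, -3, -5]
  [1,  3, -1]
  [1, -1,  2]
x^3 - 12*x^2 + 48*x - 64

Expanding det(x·I − A) (e.g. by cofactor expansion or by noting that A is similar to its Jordan form J, which has the same characteristic polynomial as A) gives
  χ_A(x) = x^3 - 12*x^2 + 48*x - 64
which factors as (x - 4)^3. The eigenvalues (with algebraic multiplicities) are λ = 4 with multiplicity 3.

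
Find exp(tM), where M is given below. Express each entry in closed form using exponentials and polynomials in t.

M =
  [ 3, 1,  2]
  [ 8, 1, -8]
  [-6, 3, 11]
e^{tM} =
  [-2*t*exp(5*t) + exp(5*t), t*exp(5*t), 2*t*exp(5*t)]
  [8*t*exp(5*t), -4*t*exp(5*t) + exp(5*t), -8*t*exp(5*t)]
  [-6*t*exp(5*t), 3*t*exp(5*t), 6*t*exp(5*t) + exp(5*t)]

Strategy: write M = P · J · P⁻¹ where J is a Jordan canonical form, so e^{tM} = P · e^{tJ} · P⁻¹, and e^{tJ} can be computed block-by-block.

M has Jordan form
J =
  [5, 1, 0]
  [0, 5, 0]
  [0, 0, 5]
(up to reordering of blocks).

Per-block formulas:
  For a 2×2 Jordan block J_2(5): exp(t · J_2(5)) = e^(5t)·(I + t·N), where N is the 2×2 nilpotent shift.
  For a 1×1 block at λ = 5: exp(t · [5]) = [e^(5t)].

After assembling e^{tJ} and conjugating by P, we get:

e^{tM} =
  [-2*t*exp(5*t) + exp(5*t), t*exp(5*t), 2*t*exp(5*t)]
  [8*t*exp(5*t), -4*t*exp(5*t) + exp(5*t), -8*t*exp(5*t)]
  [-6*t*exp(5*t), 3*t*exp(5*t), 6*t*exp(5*t) + exp(5*t)]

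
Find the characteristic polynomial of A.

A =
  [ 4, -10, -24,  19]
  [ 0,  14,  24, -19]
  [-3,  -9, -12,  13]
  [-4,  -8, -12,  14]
x^4 - 20*x^3 + 148*x^2 - 480*x + 576

Expanding det(x·I − A) (e.g. by cofactor expansion or by noting that A is similar to its Jordan form J, which has the same characteristic polynomial as A) gives
  χ_A(x) = x^4 - 20*x^3 + 148*x^2 - 480*x + 576
which factors as (x - 6)^2*(x - 4)^2. The eigenvalues (with algebraic multiplicities) are λ = 4 with multiplicity 2, λ = 6 with multiplicity 2.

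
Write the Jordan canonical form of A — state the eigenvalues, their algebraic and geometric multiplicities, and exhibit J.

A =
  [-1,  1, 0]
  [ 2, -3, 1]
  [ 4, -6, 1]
J_3(-1)

The characteristic polynomial is
  det(x·I − A) = x^3 + 3*x^2 + 3*x + 1 = (x + 1)^3

Eigenvalues and multiplicities (the geometric multiplicity of λ is n − rank(A − λI), which equals the number of Jordan blocks for λ):
  λ = -1: algebraic multiplicity = 3, geometric multiplicity = 1

Determining the block sizes for each eigenvalue:
  λ = -1: one block (gm = 1), so the single block has size am = 3 → block sizes [3]

Assembling the blocks gives a Jordan form
J =
  [-1,  1,  0]
  [ 0, -1,  1]
  [ 0,  0, -1]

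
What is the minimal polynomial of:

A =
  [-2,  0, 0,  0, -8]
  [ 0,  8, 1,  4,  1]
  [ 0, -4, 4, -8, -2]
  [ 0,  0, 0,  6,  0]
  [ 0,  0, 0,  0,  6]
x^3 - 10*x^2 + 12*x + 72

The characteristic polynomial is χ_A(x) = (x - 6)^4*(x + 2), so the eigenvalues are known. The minimal polynomial is
  m_A(x) = Π_λ (x − λ)^{k_λ}
where k_λ is the size of the *largest* Jordan block for λ (equivalently, the smallest k with (A − λI)^k v = 0 for every generalised eigenvector v of λ).

  λ = -2: largest Jordan block has size 1, contributing (x + 2)
  λ = 6: largest Jordan block has size 2, contributing (x − 6)^2

So m_A(x) = (x - 6)^2*(x + 2) = x^3 - 10*x^2 + 12*x + 72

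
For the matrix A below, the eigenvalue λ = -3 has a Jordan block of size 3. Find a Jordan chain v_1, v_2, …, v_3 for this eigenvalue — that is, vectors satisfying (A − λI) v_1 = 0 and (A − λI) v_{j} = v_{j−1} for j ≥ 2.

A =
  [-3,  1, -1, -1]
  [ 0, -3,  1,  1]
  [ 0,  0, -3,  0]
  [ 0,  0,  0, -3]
A Jordan chain for λ = -3 of length 3:
v_1 = (1, 0, 0, 0)ᵀ
v_2 = (-1, 1, 0, 0)ᵀ
v_3 = (0, 0, 1, 0)ᵀ

Let N = A − (-3)·I. We want v_3 with N^3 v_3 = 0 but N^2 v_3 ≠ 0; then v_{j-1} := N · v_j for j = 3, …, 2.

Pick v_3 = (0, 0, 1, 0)ᵀ.
Then v_2 = N · v_3 = (-1, 1, 0, 0)ᵀ.
Then v_1 = N · v_2 = (1, 0, 0, 0)ᵀ.

Sanity check: (A − (-3)·I) v_1 = (0, 0, 0, 0)ᵀ = 0. ✓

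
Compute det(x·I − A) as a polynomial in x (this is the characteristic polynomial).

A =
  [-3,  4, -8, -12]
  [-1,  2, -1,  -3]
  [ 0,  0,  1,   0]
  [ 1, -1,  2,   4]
x^4 - 4*x^3 + 6*x^2 - 4*x + 1

Expanding det(x·I − A) (e.g. by cofactor expansion or by noting that A is similar to its Jordan form J, which has the same characteristic polynomial as A) gives
  χ_A(x) = x^4 - 4*x^3 + 6*x^2 - 4*x + 1
which factors as (x - 1)^4. The eigenvalues (with algebraic multiplicities) are λ = 1 with multiplicity 4.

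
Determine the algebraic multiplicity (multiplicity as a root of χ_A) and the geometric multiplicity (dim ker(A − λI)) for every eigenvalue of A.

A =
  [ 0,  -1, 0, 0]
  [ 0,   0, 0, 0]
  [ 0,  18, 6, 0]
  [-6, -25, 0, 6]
λ = 0: alg = 2, geom = 1; λ = 6: alg = 2, geom = 2

Step 1 — factor the characteristic polynomial to read off the algebraic multiplicities:
  χ_A(x) = x^2*(x - 6)^2

Step 2 — compute geometric multiplicities via the rank-nullity identity g(λ) = n − rank(A − λI):
  rank(A − (0)·I) = 3, so dim ker(A − (0)·I) = n − 3 = 1
  rank(A − (6)·I) = 2, so dim ker(A − (6)·I) = n − 2 = 2

Summary:
  λ = 0: algebraic multiplicity = 2, geometric multiplicity = 1
  λ = 6: algebraic multiplicity = 2, geometric multiplicity = 2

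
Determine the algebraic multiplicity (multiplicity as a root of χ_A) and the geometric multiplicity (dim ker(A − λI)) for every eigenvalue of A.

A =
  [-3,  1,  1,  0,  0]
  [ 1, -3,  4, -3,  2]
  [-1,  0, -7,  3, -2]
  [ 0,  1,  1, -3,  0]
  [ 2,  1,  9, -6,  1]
λ = -3: alg = 5, geom = 3

Step 1 — factor the characteristic polynomial to read off the algebraic multiplicities:
  χ_A(x) = (x + 3)^5

Step 2 — compute geometric multiplicities via the rank-nullity identity g(λ) = n − rank(A − λI):
  rank(A − (-3)·I) = 2, so dim ker(A − (-3)·I) = n − 2 = 3

Summary:
  λ = -3: algebraic multiplicity = 5, geometric multiplicity = 3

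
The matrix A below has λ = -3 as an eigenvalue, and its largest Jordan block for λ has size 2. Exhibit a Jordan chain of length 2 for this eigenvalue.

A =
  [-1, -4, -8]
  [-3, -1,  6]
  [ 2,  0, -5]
A Jordan chain for λ = -3 of length 2:
v_1 = (2, -3, 2)ᵀ
v_2 = (1, 0, 0)ᵀ

Let N = A − (-3)·I. We want v_2 with N^2 v_2 = 0 but N^1 v_2 ≠ 0; then v_{j-1} := N · v_j for j = 2, …, 2.

Pick v_2 = (1, 0, 0)ᵀ.
Then v_1 = N · v_2 = (2, -3, 2)ᵀ.

Sanity check: (A − (-3)·I) v_1 = (0, 0, 0)ᵀ = 0. ✓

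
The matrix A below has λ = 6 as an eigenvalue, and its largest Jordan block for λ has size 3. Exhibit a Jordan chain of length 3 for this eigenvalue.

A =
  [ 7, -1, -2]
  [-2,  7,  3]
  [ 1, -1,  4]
A Jordan chain for λ = 6 of length 3:
v_1 = (1, -1, 1)ᵀ
v_2 = (1, -2, 1)ᵀ
v_3 = (1, 0, 0)ᵀ

Let N = A − (6)·I. We want v_3 with N^3 v_3 = 0 but N^2 v_3 ≠ 0; then v_{j-1} := N · v_j for j = 3, …, 2.

Pick v_3 = (1, 0, 0)ᵀ.
Then v_2 = N · v_3 = (1, -2, 1)ᵀ.
Then v_1 = N · v_2 = (1, -1, 1)ᵀ.

Sanity check: (A − (6)·I) v_1 = (0, 0, 0)ᵀ = 0. ✓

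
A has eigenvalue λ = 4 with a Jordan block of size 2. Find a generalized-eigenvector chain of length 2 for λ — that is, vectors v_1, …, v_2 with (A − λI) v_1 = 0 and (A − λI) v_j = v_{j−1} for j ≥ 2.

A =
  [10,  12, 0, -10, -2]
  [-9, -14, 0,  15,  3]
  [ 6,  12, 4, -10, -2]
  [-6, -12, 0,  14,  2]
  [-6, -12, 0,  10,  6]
A Jordan chain for λ = 4 of length 2:
v_1 = (6, -9, 6, -6, -6)ᵀ
v_2 = (1, 0, 0, 0, 0)ᵀ

Let N = A − (4)·I. We want v_2 with N^2 v_2 = 0 but N^1 v_2 ≠ 0; then v_{j-1} := N · v_j for j = 2, …, 2.

Pick v_2 = (1, 0, 0, 0, 0)ᵀ.
Then v_1 = N · v_2 = (6, -9, 6, -6, -6)ᵀ.

Sanity check: (A − (4)·I) v_1 = (0, 0, 0, 0, 0)ᵀ = 0. ✓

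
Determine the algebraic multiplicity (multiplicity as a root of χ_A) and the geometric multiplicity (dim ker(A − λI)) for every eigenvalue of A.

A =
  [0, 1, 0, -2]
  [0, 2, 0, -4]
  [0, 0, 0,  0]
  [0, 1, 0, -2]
λ = 0: alg = 4, geom = 3

Step 1 — factor the characteristic polynomial to read off the algebraic multiplicities:
  χ_A(x) = x^4

Step 2 — compute geometric multiplicities via the rank-nullity identity g(λ) = n − rank(A − λI):
  rank(A − (0)·I) = 1, so dim ker(A − (0)·I) = n − 1 = 3

Summary:
  λ = 0: algebraic multiplicity = 4, geometric multiplicity = 3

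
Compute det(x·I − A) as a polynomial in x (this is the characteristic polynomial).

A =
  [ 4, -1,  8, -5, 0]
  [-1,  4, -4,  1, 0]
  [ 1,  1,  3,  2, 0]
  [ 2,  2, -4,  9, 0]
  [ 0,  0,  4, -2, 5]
x^5 - 25*x^4 + 250*x^3 - 1250*x^2 + 3125*x - 3125

Expanding det(x·I − A) (e.g. by cofactor expansion or by noting that A is similar to its Jordan form J, which has the same characteristic polynomial as A) gives
  χ_A(x) = x^5 - 25*x^4 + 250*x^3 - 1250*x^2 + 3125*x - 3125
which factors as (x - 5)^5. The eigenvalues (with algebraic multiplicities) are λ = 5 with multiplicity 5.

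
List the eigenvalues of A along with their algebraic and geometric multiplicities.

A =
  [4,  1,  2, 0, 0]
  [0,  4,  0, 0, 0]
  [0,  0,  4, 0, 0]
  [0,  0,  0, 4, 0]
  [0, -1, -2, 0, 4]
λ = 4: alg = 5, geom = 4

Step 1 — factor the characteristic polynomial to read off the algebraic multiplicities:
  χ_A(x) = (x - 4)^5

Step 2 — compute geometric multiplicities via the rank-nullity identity g(λ) = n − rank(A − λI):
  rank(A − (4)·I) = 1, so dim ker(A − (4)·I) = n − 1 = 4

Summary:
  λ = 4: algebraic multiplicity = 5, geometric multiplicity = 4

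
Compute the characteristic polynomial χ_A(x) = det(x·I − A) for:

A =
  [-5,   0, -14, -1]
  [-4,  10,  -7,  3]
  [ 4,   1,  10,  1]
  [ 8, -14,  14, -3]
x^4 - 12*x^3 + 54*x^2 - 108*x + 81

Expanding det(x·I − A) (e.g. by cofactor expansion or by noting that A is similar to its Jordan form J, which has the same characteristic polynomial as A) gives
  χ_A(x) = x^4 - 12*x^3 + 54*x^2 - 108*x + 81
which factors as (x - 3)^4. The eigenvalues (with algebraic multiplicities) are λ = 3 with multiplicity 4.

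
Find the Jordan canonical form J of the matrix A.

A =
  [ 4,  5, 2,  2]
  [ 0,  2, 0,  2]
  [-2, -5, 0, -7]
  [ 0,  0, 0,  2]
J_2(2) ⊕ J_2(2)

The characteristic polynomial is
  det(x·I − A) = x^4 - 8*x^3 + 24*x^2 - 32*x + 16 = (x - 2)^4

Eigenvalues and multiplicities (the geometric multiplicity of λ is n − rank(A − λI), which equals the number of Jordan blocks for λ):
  λ = 2: algebraic multiplicity = 4, geometric multiplicity = 2

Determining the block sizes for each eigenvalue:
  λ = 2: with am = 4 and gm = 2, the partition is not yet determined (e.g. several partitions of 4 into 2 parts exist). Let N = A − (2)·I. Computing rank(N^1) = 2, rank(N^2) = 0; the number of blocks of size ≥ j is rank(N^{j−1}) − rank(N^j), giving [2, 2]. So we have 2 block(s) of size 2 → block sizes [2, 2]

Assembling the blocks gives a Jordan form
J =
  [2, 1, 0, 0]
  [0, 2, 0, 0]
  [0, 0, 2, 1]
  [0, 0, 0, 2]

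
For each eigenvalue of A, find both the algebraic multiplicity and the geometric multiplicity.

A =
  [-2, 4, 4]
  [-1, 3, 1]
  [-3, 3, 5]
λ = 2: alg = 3, geom = 2

Step 1 — factor the characteristic polynomial to read off the algebraic multiplicities:
  χ_A(x) = (x - 2)^3

Step 2 — compute geometric multiplicities via the rank-nullity identity g(λ) = n − rank(A − λI):
  rank(A − (2)·I) = 1, so dim ker(A − (2)·I) = n − 1 = 2

Summary:
  λ = 2: algebraic multiplicity = 3, geometric multiplicity = 2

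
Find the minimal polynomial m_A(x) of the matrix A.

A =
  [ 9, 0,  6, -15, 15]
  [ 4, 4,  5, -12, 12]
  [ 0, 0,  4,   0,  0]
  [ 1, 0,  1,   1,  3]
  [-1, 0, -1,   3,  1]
x^3 - 11*x^2 + 40*x - 48

The characteristic polynomial is χ_A(x) = (x - 4)^4*(x - 3), so the eigenvalues are known. The minimal polynomial is
  m_A(x) = Π_λ (x − λ)^{k_λ}
where k_λ is the size of the *largest* Jordan block for λ (equivalently, the smallest k with (A − λI)^k v = 0 for every generalised eigenvector v of λ).

  λ = 3: largest Jordan block has size 1, contributing (x − 3)
  λ = 4: largest Jordan block has size 2, contributing (x − 4)^2

So m_A(x) = (x - 4)^2*(x - 3) = x^3 - 11*x^2 + 40*x - 48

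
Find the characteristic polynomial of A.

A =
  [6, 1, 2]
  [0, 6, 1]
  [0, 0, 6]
x^3 - 18*x^2 + 108*x - 216

Expanding det(x·I − A) (e.g. by cofactor expansion or by noting that A is similar to its Jordan form J, which has the same characteristic polynomial as A) gives
  χ_A(x) = x^3 - 18*x^2 + 108*x - 216
which factors as (x - 6)^3. The eigenvalues (with algebraic multiplicities) are λ = 6 with multiplicity 3.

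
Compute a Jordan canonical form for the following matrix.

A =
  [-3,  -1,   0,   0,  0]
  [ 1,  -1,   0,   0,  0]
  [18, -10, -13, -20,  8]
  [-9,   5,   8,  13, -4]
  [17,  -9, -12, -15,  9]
J_2(-2) ⊕ J_2(3) ⊕ J_1(3)

The characteristic polynomial is
  det(x·I − A) = x^5 - 5*x^4 - 5*x^3 + 45*x^2 - 108 = (x - 3)^3*(x + 2)^2

Eigenvalues and multiplicities (the geometric multiplicity of λ is n − rank(A − λI), which equals the number of Jordan blocks for λ):
  λ = -2: algebraic multiplicity = 2, geometric multiplicity = 1
  λ = 3: algebraic multiplicity = 3, geometric multiplicity = 2

Determining the block sizes for each eigenvalue:
  λ = -2: one block (gm = 1), so the single block has size am = 2 → block sizes [2]
  λ = 3: 2 blocks summing to 3 forces exactly one block of size 2 and the rest size 1 → block sizes [2, 1]

Assembling the blocks gives a Jordan form
J =
  [-2,  1, 0, 0, 0]
  [ 0, -2, 0, 0, 0]
  [ 0,  0, 3, 1, 0]
  [ 0,  0, 0, 3, 0]
  [ 0,  0, 0, 0, 3]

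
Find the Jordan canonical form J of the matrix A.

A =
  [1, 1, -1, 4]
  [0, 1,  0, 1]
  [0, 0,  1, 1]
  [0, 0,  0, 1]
J_2(1) ⊕ J_2(1)

The characteristic polynomial is
  det(x·I − A) = x^4 - 4*x^3 + 6*x^2 - 4*x + 1 = (x - 1)^4

Eigenvalues and multiplicities (the geometric multiplicity of λ is n − rank(A − λI), which equals the number of Jordan blocks for λ):
  λ = 1: algebraic multiplicity = 4, geometric multiplicity = 2

Determining the block sizes for each eigenvalue:
  λ = 1: with am = 4 and gm = 2, the partition is not yet determined (e.g. several partitions of 4 into 2 parts exist). Let N = A − (1)·I. Computing rank(N^1) = 2, rank(N^2) = 0; the number of blocks of size ≥ j is rank(N^{j−1}) − rank(N^j), giving [2, 2]. So we have 2 block(s) of size 2 → block sizes [2, 2]

Assembling the blocks gives a Jordan form
J =
  [1, 1, 0, 0]
  [0, 1, 0, 0]
  [0, 0, 1, 1]
  [0, 0, 0, 1]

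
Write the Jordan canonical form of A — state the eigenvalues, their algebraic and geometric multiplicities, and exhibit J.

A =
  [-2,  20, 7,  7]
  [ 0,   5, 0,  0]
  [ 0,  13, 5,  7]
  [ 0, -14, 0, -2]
J_1(-2) ⊕ J_1(-2) ⊕ J_2(5)

The characteristic polynomial is
  det(x·I − A) = x^4 - 6*x^3 - 11*x^2 + 60*x + 100 = (x - 5)^2*(x + 2)^2

Eigenvalues and multiplicities (the geometric multiplicity of λ is n − rank(A − λI), which equals the number of Jordan blocks for λ):
  λ = -2: algebraic multiplicity = 2, geometric multiplicity = 2
  λ = 5: algebraic multiplicity = 2, geometric multiplicity = 1

Determining the block sizes for each eigenvalue:
  λ = -2: gm = am = 2, so every block has size 1 → block sizes [1, 1]
  λ = 5: one block (gm = 1), so the single block has size am = 2 → block sizes [2]

Assembling the blocks gives a Jordan form
J =
  [-2,  0, 0, 0]
  [ 0, -2, 0, 0]
  [ 0,  0, 5, 1]
  [ 0,  0, 0, 5]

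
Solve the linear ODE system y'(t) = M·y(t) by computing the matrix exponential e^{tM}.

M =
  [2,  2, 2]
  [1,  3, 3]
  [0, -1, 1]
e^{tM} =
  [t^2*exp(2*t) + exp(2*t), 2*t*exp(2*t), 2*t^2*exp(2*t) + 2*t*exp(2*t)]
  [t^2*exp(2*t)/2 + t*exp(2*t), t*exp(2*t) + exp(2*t), t^2*exp(2*t) + 3*t*exp(2*t)]
  [-t^2*exp(2*t)/2, -t*exp(2*t), -t^2*exp(2*t) - t*exp(2*t) + exp(2*t)]

Strategy: write M = P · J · P⁻¹ where J is a Jordan canonical form, so e^{tM} = P · e^{tJ} · P⁻¹, and e^{tJ} can be computed block-by-block.

M has Jordan form
J =
  [2, 1, 0]
  [0, 2, 1]
  [0, 0, 2]
(up to reordering of blocks).

Per-block formulas:
  For a 3×3 Jordan block J_3(2): exp(t · J_3(2)) = e^(2t)·(I + t·N + (t^2/2)·N^2), where N is the 3×3 nilpotent shift.

After assembling e^{tJ} and conjugating by P, we get:

e^{tM} =
  [t^2*exp(2*t) + exp(2*t), 2*t*exp(2*t), 2*t^2*exp(2*t) + 2*t*exp(2*t)]
  [t^2*exp(2*t)/2 + t*exp(2*t), t*exp(2*t) + exp(2*t), t^2*exp(2*t) + 3*t*exp(2*t)]
  [-t^2*exp(2*t)/2, -t*exp(2*t), -t^2*exp(2*t) - t*exp(2*t) + exp(2*t)]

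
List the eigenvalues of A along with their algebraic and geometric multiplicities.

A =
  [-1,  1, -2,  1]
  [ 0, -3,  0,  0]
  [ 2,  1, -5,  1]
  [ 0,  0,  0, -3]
λ = -3: alg = 4, geom = 3

Step 1 — factor the characteristic polynomial to read off the algebraic multiplicities:
  χ_A(x) = (x + 3)^4

Step 2 — compute geometric multiplicities via the rank-nullity identity g(λ) = n − rank(A − λI):
  rank(A − (-3)·I) = 1, so dim ker(A − (-3)·I) = n − 1 = 3

Summary:
  λ = -3: algebraic multiplicity = 4, geometric multiplicity = 3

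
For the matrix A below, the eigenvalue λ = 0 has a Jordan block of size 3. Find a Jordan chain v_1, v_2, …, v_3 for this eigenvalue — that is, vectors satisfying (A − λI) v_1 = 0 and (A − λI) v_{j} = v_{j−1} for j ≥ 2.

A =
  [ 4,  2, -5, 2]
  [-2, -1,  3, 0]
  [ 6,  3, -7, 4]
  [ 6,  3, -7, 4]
A Jordan chain for λ = 0 of length 3:
v_1 = (-6, 12, 0, 0)ᵀ
v_2 = (4, -2, 6, 6)ᵀ
v_3 = (1, 0, 0, 0)ᵀ

Let N = A − (0)·I. We want v_3 with N^3 v_3 = 0 but N^2 v_3 ≠ 0; then v_{j-1} := N · v_j for j = 3, …, 2.

Pick v_3 = (1, 0, 0, 0)ᵀ.
Then v_2 = N · v_3 = (4, -2, 6, 6)ᵀ.
Then v_1 = N · v_2 = (-6, 12, 0, 0)ᵀ.

Sanity check: (A − (0)·I) v_1 = (0, 0, 0, 0)ᵀ = 0. ✓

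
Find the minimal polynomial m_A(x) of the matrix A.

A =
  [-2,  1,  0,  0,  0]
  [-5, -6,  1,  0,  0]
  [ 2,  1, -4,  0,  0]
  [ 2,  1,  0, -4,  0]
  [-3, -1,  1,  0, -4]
x^3 + 12*x^2 + 48*x + 64

The characteristic polynomial is χ_A(x) = (x + 4)^5, so the eigenvalues are known. The minimal polynomial is
  m_A(x) = Π_λ (x − λ)^{k_λ}
where k_λ is the size of the *largest* Jordan block for λ (equivalently, the smallest k with (A − λI)^k v = 0 for every generalised eigenvector v of λ).

  λ = -4: largest Jordan block has size 3, contributing (x + 4)^3

So m_A(x) = (x + 4)^3 = x^3 + 12*x^2 + 48*x + 64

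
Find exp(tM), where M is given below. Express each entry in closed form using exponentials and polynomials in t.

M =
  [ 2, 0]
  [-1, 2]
e^{tM} =
  [exp(2*t), 0]
  [-t*exp(2*t), exp(2*t)]

Strategy: write M = P · J · P⁻¹ where J is a Jordan canonical form, so e^{tM} = P · e^{tJ} · P⁻¹, and e^{tJ} can be computed block-by-block.

M has Jordan form
J =
  [2, 1]
  [0, 2]
(up to reordering of blocks).

Per-block formulas:
  For a 2×2 Jordan block J_2(2): exp(t · J_2(2)) = e^(2t)·(I + t·N), where N is the 2×2 nilpotent shift.

After assembling e^{tJ} and conjugating by P, we get:

e^{tM} =
  [exp(2*t), 0]
  [-t*exp(2*t), exp(2*t)]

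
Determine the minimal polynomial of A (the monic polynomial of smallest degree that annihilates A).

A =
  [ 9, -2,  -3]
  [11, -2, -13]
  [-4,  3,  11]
x^3 - 18*x^2 + 108*x - 216

The characteristic polynomial is χ_A(x) = (x - 6)^3, so the eigenvalues are known. The minimal polynomial is
  m_A(x) = Π_λ (x − λ)^{k_λ}
where k_λ is the size of the *largest* Jordan block for λ (equivalently, the smallest k with (A − λI)^k v = 0 for every generalised eigenvector v of λ).

  λ = 6: largest Jordan block has size 3, contributing (x − 6)^3

So m_A(x) = (x - 6)^3 = x^3 - 18*x^2 + 108*x - 216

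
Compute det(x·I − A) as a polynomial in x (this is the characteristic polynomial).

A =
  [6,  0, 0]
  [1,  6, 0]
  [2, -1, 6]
x^3 - 18*x^2 + 108*x - 216

Expanding det(x·I − A) (e.g. by cofactor expansion or by noting that A is similar to its Jordan form J, which has the same characteristic polynomial as A) gives
  χ_A(x) = x^3 - 18*x^2 + 108*x - 216
which factors as (x - 6)^3. The eigenvalues (with algebraic multiplicities) are λ = 6 with multiplicity 3.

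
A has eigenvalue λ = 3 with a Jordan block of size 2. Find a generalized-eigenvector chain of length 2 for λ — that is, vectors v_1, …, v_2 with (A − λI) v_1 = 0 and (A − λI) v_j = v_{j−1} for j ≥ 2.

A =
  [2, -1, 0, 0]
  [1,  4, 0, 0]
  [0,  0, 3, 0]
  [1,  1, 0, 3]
A Jordan chain for λ = 3 of length 2:
v_1 = (-1, 1, 0, 1)ᵀ
v_2 = (1, 0, 0, 0)ᵀ

Let N = A − (3)·I. We want v_2 with N^2 v_2 = 0 but N^1 v_2 ≠ 0; then v_{j-1} := N · v_j for j = 2, …, 2.

Pick v_2 = (1, 0, 0, 0)ᵀ.
Then v_1 = N · v_2 = (-1, 1, 0, 1)ᵀ.

Sanity check: (A − (3)·I) v_1 = (0, 0, 0, 0)ᵀ = 0. ✓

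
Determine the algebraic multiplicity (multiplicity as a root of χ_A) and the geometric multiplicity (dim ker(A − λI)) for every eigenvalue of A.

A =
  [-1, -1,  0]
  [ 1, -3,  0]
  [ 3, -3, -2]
λ = -2: alg = 3, geom = 2

Step 1 — factor the characteristic polynomial to read off the algebraic multiplicities:
  χ_A(x) = (x + 2)^3

Step 2 — compute geometric multiplicities via the rank-nullity identity g(λ) = n − rank(A − λI):
  rank(A − (-2)·I) = 1, so dim ker(A − (-2)·I) = n − 1 = 2

Summary:
  λ = -2: algebraic multiplicity = 3, geometric multiplicity = 2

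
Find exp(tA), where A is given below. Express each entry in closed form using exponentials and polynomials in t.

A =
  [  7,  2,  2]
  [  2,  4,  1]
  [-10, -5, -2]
e^{tA} =
  [4*t*exp(3*t) + exp(3*t), 2*t*exp(3*t), 2*t*exp(3*t)]
  [2*t*exp(3*t), t*exp(3*t) + exp(3*t), t*exp(3*t)]
  [-10*t*exp(3*t), -5*t*exp(3*t), -5*t*exp(3*t) + exp(3*t)]

Strategy: write A = P · J · P⁻¹ where J is a Jordan canonical form, so e^{tA} = P · e^{tJ} · P⁻¹, and e^{tJ} can be computed block-by-block.

A has Jordan form
J =
  [3, 1, 0]
  [0, 3, 0]
  [0, 0, 3]
(up to reordering of blocks).

Per-block formulas:
  For a 2×2 Jordan block J_2(3): exp(t · J_2(3)) = e^(3t)·(I + t·N), where N is the 2×2 nilpotent shift.
  For a 1×1 block at λ = 3: exp(t · [3]) = [e^(3t)].

After assembling e^{tJ} and conjugating by P, we get:

e^{tA} =
  [4*t*exp(3*t) + exp(3*t), 2*t*exp(3*t), 2*t*exp(3*t)]
  [2*t*exp(3*t), t*exp(3*t) + exp(3*t), t*exp(3*t)]
  [-10*t*exp(3*t), -5*t*exp(3*t), -5*t*exp(3*t) + exp(3*t)]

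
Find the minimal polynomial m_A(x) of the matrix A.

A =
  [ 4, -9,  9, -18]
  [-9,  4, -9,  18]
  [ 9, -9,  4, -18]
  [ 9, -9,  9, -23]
x^2 + x - 20

The characteristic polynomial is χ_A(x) = (x - 4)*(x + 5)^3, so the eigenvalues are known. The minimal polynomial is
  m_A(x) = Π_λ (x − λ)^{k_λ}
where k_λ is the size of the *largest* Jordan block for λ (equivalently, the smallest k with (A − λI)^k v = 0 for every generalised eigenvector v of λ).

  λ = -5: largest Jordan block has size 1, contributing (x + 5)
  λ = 4: largest Jordan block has size 1, contributing (x − 4)

So m_A(x) = (x - 4)*(x + 5) = x^2 + x - 20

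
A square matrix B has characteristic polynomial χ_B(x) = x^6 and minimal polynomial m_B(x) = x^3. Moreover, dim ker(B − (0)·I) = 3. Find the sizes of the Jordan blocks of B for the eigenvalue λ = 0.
Block sizes for λ = 0: [3, 2, 1]

Step 1 — from the characteristic polynomial, algebraic multiplicity of λ = 0 is 6. From dim ker(B − (0)·I) = 3, there are exactly 3 Jordan blocks for λ = 0.
Step 2 — from the minimal polynomial, the factor (x − 0)^3 tells us the largest block for λ = 0 has size 3.
Step 3 — with total size 6, 3 blocks, and largest block 3, the block sizes (in nonincreasing order) are [3, 2, 1].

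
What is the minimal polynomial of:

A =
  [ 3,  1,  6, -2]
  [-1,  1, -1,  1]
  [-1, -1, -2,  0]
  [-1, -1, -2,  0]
x^4 - 2*x^3

The characteristic polynomial is χ_A(x) = x^3*(x - 2), so the eigenvalues are known. The minimal polynomial is
  m_A(x) = Π_λ (x − λ)^{k_λ}
where k_λ is the size of the *largest* Jordan block for λ (equivalently, the smallest k with (A − λI)^k v = 0 for every generalised eigenvector v of λ).

  λ = 0: largest Jordan block has size 3, contributing (x − 0)^3
  λ = 2: largest Jordan block has size 1, contributing (x − 2)

So m_A(x) = x^3*(x - 2) = x^4 - 2*x^3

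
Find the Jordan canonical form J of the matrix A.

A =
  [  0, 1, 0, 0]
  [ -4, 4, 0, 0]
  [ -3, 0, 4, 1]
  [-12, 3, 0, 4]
J_2(2) ⊕ J_2(4)

The characteristic polynomial is
  det(x·I − A) = x^4 - 12*x^3 + 52*x^2 - 96*x + 64 = (x - 4)^2*(x - 2)^2

Eigenvalues and multiplicities (the geometric multiplicity of λ is n − rank(A − λI), which equals the number of Jordan blocks for λ):
  λ = 2: algebraic multiplicity = 2, geometric multiplicity = 1
  λ = 4: algebraic multiplicity = 2, geometric multiplicity = 1

Determining the block sizes for each eigenvalue:
  λ = 2: one block (gm = 1), so the single block has size am = 2 → block sizes [2]
  λ = 4: one block (gm = 1), so the single block has size am = 2 → block sizes [2]

Assembling the blocks gives a Jordan form
J =
  [2, 1, 0, 0]
  [0, 2, 0, 0]
  [0, 0, 4, 1]
  [0, 0, 0, 4]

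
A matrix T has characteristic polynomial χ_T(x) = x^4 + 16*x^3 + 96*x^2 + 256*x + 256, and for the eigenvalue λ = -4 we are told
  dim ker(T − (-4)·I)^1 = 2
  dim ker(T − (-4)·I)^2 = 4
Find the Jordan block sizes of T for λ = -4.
Block sizes for λ = -4: [2, 2]

From the dimensions of kernels of powers, the number of Jordan blocks of size at least j is d_j − d_{j−1} where d_j = dim ker(N^j) (with d_0 = 0). Computing the differences gives [2, 2].
The number of blocks of size exactly k is (#blocks of size ≥ k) − (#blocks of size ≥ k + 1), so the partition is: 2 block(s) of size 2.
In nonincreasing order the block sizes are [2, 2].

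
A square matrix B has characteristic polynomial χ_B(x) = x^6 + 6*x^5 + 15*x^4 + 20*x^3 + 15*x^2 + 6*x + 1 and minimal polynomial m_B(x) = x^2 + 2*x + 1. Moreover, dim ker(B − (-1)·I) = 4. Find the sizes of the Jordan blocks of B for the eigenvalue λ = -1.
Block sizes for λ = -1: [2, 2, 1, 1]

Step 1 — from the characteristic polynomial, algebraic multiplicity of λ = -1 is 6. From dim ker(B − (-1)·I) = 4, there are exactly 4 Jordan blocks for λ = -1.
Step 2 — from the minimal polynomial, the factor (x + 1)^2 tells us the largest block for λ = -1 has size 2.
Step 3 — with total size 6, 4 blocks, and largest block 2, the block sizes (in nonincreasing order) are [2, 2, 1, 1].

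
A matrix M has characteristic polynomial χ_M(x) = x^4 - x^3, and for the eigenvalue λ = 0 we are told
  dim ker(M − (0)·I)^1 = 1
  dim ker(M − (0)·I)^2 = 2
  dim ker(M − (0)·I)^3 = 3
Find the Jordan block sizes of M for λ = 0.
Block sizes for λ = 0: [3]

From the dimensions of kernels of powers, the number of Jordan blocks of size at least j is d_j − d_{j−1} where d_j = dim ker(N^j) (with d_0 = 0). Computing the differences gives [1, 1, 1].
The number of blocks of size exactly k is (#blocks of size ≥ k) − (#blocks of size ≥ k + 1), so the partition is: 1 block(s) of size 3.
In nonincreasing order the block sizes are [3].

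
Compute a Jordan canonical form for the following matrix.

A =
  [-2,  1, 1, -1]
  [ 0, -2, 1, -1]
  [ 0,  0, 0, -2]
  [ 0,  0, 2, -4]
J_3(-2) ⊕ J_1(-2)

The characteristic polynomial is
  det(x·I − A) = x^4 + 8*x^3 + 24*x^2 + 32*x + 16 = (x + 2)^4

Eigenvalues and multiplicities (the geometric multiplicity of λ is n − rank(A − λI), which equals the number of Jordan blocks for λ):
  λ = -2: algebraic multiplicity = 4, geometric multiplicity = 2

Determining the block sizes for each eigenvalue:
  λ = -2: with am = 4 and gm = 2, the partition is not yet determined (e.g. several partitions of 4 into 2 parts exist). Let N = A − (-2)·I. Computing rank(N^1) = 2, rank(N^2) = 1, rank(N^3) = 0; the number of blocks of size ≥ j is rank(N^{j−1}) − rank(N^j), giving [2, 1, 1]. So we have 1 block(s) of size 3, 1 block(s) of size 1 → block sizes [3, 1]

Assembling the blocks gives a Jordan form
J =
  [-2,  1,  0,  0]
  [ 0, -2,  1,  0]
  [ 0,  0, -2,  0]
  [ 0,  0,  0, -2]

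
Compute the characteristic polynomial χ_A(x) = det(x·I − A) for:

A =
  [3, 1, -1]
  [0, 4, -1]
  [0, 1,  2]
x^3 - 9*x^2 + 27*x - 27

Expanding det(x·I − A) (e.g. by cofactor expansion or by noting that A is similar to its Jordan form J, which has the same characteristic polynomial as A) gives
  χ_A(x) = x^3 - 9*x^2 + 27*x - 27
which factors as (x - 3)^3. The eigenvalues (with algebraic multiplicities) are λ = 3 with multiplicity 3.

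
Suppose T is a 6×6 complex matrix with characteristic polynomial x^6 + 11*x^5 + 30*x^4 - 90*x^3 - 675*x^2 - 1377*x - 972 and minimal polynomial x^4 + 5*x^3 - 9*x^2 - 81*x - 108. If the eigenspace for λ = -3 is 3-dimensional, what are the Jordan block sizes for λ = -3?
Block sizes for λ = -3: [3, 1, 1]

Step 1 — from the characteristic polynomial, algebraic multiplicity of λ = -3 is 5. From dim ker(T − (-3)·I) = 3, there are exactly 3 Jordan blocks for λ = -3.
Step 2 — from the minimal polynomial, the factor (x + 3)^3 tells us the largest block for λ = -3 has size 3.
Step 3 — with total size 5, 3 blocks, and largest block 3, the block sizes (in nonincreasing order) are [3, 1, 1].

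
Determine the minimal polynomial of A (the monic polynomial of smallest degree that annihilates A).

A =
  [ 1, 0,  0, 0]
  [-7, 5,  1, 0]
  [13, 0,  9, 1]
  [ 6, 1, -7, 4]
x^4 - 19*x^3 + 126*x^2 - 324*x + 216

The characteristic polynomial is χ_A(x) = (x - 6)^3*(x - 1), so the eigenvalues are known. The minimal polynomial is
  m_A(x) = Π_λ (x − λ)^{k_λ}
where k_λ is the size of the *largest* Jordan block for λ (equivalently, the smallest k with (A − λI)^k v = 0 for every generalised eigenvector v of λ).

  λ = 1: largest Jordan block has size 1, contributing (x − 1)
  λ = 6: largest Jordan block has size 3, contributing (x − 6)^3

So m_A(x) = (x - 6)^3*(x - 1) = x^4 - 19*x^3 + 126*x^2 - 324*x + 216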